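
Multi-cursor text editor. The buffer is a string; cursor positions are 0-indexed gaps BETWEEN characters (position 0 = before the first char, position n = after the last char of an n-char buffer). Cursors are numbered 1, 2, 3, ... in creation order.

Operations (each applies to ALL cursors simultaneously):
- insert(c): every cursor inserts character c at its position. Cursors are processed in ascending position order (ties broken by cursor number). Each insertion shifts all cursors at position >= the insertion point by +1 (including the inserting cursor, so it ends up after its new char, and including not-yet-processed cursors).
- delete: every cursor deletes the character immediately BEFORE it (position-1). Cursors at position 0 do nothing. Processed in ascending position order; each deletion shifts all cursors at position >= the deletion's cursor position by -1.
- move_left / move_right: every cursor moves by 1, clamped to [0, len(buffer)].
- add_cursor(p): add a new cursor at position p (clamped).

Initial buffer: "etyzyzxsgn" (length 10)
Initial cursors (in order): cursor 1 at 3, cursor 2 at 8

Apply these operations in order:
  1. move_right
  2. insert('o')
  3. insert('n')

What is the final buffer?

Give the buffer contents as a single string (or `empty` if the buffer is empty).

Answer: etyzonyzxsgonn

Derivation:
After op 1 (move_right): buffer="etyzyzxsgn" (len 10), cursors c1@4 c2@9, authorship ..........
After op 2 (insert('o')): buffer="etyzoyzxsgon" (len 12), cursors c1@5 c2@11, authorship ....1.....2.
After op 3 (insert('n')): buffer="etyzonyzxsgonn" (len 14), cursors c1@6 c2@13, authorship ....11.....22.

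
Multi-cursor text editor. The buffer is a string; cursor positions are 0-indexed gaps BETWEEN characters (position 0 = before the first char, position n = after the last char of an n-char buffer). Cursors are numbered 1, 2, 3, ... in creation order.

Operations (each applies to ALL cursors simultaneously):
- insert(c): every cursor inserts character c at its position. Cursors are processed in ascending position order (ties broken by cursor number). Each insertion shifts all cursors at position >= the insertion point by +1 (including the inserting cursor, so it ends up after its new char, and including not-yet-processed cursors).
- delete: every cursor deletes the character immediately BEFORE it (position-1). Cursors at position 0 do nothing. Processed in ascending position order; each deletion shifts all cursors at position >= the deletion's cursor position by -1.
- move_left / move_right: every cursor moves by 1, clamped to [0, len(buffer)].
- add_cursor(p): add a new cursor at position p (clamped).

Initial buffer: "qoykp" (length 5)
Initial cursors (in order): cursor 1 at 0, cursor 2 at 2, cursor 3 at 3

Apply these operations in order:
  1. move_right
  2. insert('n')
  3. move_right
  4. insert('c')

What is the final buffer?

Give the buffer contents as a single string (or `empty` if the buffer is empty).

After op 1 (move_right): buffer="qoykp" (len 5), cursors c1@1 c2@3 c3@4, authorship .....
After op 2 (insert('n')): buffer="qnoynknp" (len 8), cursors c1@2 c2@5 c3@7, authorship .1..2.3.
After op 3 (move_right): buffer="qnoynknp" (len 8), cursors c1@3 c2@6 c3@8, authorship .1..2.3.
After op 4 (insert('c')): buffer="qnocynkcnpc" (len 11), cursors c1@4 c2@8 c3@11, authorship .1.1.2.23.3

Answer: qnocynkcnpc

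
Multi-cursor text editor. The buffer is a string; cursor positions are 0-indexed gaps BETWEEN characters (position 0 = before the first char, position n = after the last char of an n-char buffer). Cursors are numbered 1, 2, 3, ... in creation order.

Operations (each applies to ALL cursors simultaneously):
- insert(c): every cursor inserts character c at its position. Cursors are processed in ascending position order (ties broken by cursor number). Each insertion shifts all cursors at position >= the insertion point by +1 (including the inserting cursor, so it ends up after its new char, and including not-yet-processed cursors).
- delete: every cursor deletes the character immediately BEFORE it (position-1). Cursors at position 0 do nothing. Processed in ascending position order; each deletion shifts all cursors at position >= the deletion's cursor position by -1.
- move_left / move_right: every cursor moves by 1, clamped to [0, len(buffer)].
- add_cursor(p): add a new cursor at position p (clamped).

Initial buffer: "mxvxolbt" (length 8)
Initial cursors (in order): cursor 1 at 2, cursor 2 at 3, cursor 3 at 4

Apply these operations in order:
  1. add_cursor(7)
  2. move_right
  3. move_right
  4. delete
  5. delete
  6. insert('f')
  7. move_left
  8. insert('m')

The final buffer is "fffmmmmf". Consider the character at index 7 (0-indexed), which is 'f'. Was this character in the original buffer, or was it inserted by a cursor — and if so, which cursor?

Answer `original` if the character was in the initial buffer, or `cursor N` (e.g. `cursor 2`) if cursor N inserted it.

After op 1 (add_cursor(7)): buffer="mxvxolbt" (len 8), cursors c1@2 c2@3 c3@4 c4@7, authorship ........
After op 2 (move_right): buffer="mxvxolbt" (len 8), cursors c1@3 c2@4 c3@5 c4@8, authorship ........
After op 3 (move_right): buffer="mxvxolbt" (len 8), cursors c1@4 c2@5 c3@6 c4@8, authorship ........
After op 4 (delete): buffer="mxvb" (len 4), cursors c1@3 c2@3 c3@3 c4@4, authorship ....
After op 5 (delete): buffer="" (len 0), cursors c1@0 c2@0 c3@0 c4@0, authorship 
After op 6 (insert('f')): buffer="ffff" (len 4), cursors c1@4 c2@4 c3@4 c4@4, authorship 1234
After op 7 (move_left): buffer="ffff" (len 4), cursors c1@3 c2@3 c3@3 c4@3, authorship 1234
After op 8 (insert('m')): buffer="fffmmmmf" (len 8), cursors c1@7 c2@7 c3@7 c4@7, authorship 12312344
Authorship (.=original, N=cursor N): 1 2 3 1 2 3 4 4
Index 7: author = 4

Answer: cursor 4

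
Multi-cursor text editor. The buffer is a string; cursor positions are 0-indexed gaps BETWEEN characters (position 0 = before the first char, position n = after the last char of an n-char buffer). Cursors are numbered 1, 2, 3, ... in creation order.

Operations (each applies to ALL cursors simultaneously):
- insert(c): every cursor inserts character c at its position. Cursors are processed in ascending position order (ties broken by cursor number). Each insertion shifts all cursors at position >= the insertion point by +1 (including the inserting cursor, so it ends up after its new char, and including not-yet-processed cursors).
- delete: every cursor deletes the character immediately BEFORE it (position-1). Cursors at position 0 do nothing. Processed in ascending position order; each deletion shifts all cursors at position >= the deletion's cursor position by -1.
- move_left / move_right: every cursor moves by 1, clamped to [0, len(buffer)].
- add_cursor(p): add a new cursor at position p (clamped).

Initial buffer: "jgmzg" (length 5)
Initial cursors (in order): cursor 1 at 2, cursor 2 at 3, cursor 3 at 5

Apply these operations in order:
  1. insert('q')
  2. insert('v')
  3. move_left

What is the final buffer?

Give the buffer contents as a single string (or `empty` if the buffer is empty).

After op 1 (insert('q')): buffer="jgqmqzgq" (len 8), cursors c1@3 c2@5 c3@8, authorship ..1.2..3
After op 2 (insert('v')): buffer="jgqvmqvzgqv" (len 11), cursors c1@4 c2@7 c3@11, authorship ..11.22..33
After op 3 (move_left): buffer="jgqvmqvzgqv" (len 11), cursors c1@3 c2@6 c3@10, authorship ..11.22..33

Answer: jgqvmqvzgqv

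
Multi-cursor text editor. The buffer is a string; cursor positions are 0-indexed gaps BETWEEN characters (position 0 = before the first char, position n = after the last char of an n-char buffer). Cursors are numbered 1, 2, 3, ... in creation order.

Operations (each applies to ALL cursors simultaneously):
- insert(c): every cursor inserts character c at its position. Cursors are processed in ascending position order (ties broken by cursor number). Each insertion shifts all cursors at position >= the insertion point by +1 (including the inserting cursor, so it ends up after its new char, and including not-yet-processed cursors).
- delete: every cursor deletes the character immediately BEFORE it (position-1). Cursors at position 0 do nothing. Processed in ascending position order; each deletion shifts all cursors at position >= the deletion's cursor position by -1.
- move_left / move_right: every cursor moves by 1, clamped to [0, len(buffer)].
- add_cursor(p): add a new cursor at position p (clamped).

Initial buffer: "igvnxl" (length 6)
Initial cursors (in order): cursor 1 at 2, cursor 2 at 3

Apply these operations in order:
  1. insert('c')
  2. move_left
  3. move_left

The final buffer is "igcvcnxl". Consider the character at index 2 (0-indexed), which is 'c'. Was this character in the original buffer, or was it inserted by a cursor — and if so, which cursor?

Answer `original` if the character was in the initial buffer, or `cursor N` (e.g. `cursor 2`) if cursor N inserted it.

Answer: cursor 1

Derivation:
After op 1 (insert('c')): buffer="igcvcnxl" (len 8), cursors c1@3 c2@5, authorship ..1.2...
After op 2 (move_left): buffer="igcvcnxl" (len 8), cursors c1@2 c2@4, authorship ..1.2...
After op 3 (move_left): buffer="igcvcnxl" (len 8), cursors c1@1 c2@3, authorship ..1.2...
Authorship (.=original, N=cursor N): . . 1 . 2 . . .
Index 2: author = 1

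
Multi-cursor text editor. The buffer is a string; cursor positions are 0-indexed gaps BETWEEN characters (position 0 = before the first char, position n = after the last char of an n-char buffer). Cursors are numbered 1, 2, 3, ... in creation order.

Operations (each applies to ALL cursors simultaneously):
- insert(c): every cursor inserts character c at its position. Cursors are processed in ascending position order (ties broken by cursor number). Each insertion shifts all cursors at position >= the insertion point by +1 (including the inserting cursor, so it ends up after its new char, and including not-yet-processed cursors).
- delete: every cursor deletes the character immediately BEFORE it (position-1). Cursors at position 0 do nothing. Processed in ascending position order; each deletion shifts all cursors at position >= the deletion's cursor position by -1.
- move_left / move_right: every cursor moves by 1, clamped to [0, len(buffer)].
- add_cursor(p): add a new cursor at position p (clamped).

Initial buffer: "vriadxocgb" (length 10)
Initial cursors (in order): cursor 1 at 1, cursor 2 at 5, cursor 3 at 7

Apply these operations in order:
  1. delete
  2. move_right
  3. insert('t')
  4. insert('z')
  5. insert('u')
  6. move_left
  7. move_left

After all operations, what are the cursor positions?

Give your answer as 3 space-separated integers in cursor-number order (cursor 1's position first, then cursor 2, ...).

After op 1 (delete): buffer="riaxcgb" (len 7), cursors c1@0 c2@3 c3@4, authorship .......
After op 2 (move_right): buffer="riaxcgb" (len 7), cursors c1@1 c2@4 c3@5, authorship .......
After op 3 (insert('t')): buffer="rtiaxtctgb" (len 10), cursors c1@2 c2@6 c3@8, authorship .1...2.3..
After op 4 (insert('z')): buffer="rtziaxtzctzgb" (len 13), cursors c1@3 c2@8 c3@11, authorship .11...22.33..
After op 5 (insert('u')): buffer="rtzuiaxtzuctzugb" (len 16), cursors c1@4 c2@10 c3@14, authorship .111...222.333..
After op 6 (move_left): buffer="rtzuiaxtzuctzugb" (len 16), cursors c1@3 c2@9 c3@13, authorship .111...222.333..
After op 7 (move_left): buffer="rtzuiaxtzuctzugb" (len 16), cursors c1@2 c2@8 c3@12, authorship .111...222.333..

Answer: 2 8 12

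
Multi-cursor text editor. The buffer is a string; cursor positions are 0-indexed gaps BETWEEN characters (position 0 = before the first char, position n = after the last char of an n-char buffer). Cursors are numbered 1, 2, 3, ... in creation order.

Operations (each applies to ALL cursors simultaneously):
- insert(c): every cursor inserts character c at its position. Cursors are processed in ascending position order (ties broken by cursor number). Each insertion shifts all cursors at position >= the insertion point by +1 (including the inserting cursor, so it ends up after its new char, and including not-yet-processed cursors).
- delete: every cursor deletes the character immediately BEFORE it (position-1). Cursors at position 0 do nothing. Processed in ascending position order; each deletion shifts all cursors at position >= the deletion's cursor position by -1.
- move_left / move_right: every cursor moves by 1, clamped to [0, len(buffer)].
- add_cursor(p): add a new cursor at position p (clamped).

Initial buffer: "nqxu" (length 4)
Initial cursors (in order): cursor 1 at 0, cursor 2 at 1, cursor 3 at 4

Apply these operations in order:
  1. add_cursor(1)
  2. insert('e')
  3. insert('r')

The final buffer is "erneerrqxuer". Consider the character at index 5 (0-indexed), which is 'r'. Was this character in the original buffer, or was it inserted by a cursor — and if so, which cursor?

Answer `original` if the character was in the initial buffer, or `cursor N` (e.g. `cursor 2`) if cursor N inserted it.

Answer: cursor 2

Derivation:
After op 1 (add_cursor(1)): buffer="nqxu" (len 4), cursors c1@0 c2@1 c4@1 c3@4, authorship ....
After op 2 (insert('e')): buffer="eneeqxue" (len 8), cursors c1@1 c2@4 c4@4 c3@8, authorship 1.24...3
After op 3 (insert('r')): buffer="erneerrqxuer" (len 12), cursors c1@2 c2@7 c4@7 c3@12, authorship 11.2424...33
Authorship (.=original, N=cursor N): 1 1 . 2 4 2 4 . . . 3 3
Index 5: author = 2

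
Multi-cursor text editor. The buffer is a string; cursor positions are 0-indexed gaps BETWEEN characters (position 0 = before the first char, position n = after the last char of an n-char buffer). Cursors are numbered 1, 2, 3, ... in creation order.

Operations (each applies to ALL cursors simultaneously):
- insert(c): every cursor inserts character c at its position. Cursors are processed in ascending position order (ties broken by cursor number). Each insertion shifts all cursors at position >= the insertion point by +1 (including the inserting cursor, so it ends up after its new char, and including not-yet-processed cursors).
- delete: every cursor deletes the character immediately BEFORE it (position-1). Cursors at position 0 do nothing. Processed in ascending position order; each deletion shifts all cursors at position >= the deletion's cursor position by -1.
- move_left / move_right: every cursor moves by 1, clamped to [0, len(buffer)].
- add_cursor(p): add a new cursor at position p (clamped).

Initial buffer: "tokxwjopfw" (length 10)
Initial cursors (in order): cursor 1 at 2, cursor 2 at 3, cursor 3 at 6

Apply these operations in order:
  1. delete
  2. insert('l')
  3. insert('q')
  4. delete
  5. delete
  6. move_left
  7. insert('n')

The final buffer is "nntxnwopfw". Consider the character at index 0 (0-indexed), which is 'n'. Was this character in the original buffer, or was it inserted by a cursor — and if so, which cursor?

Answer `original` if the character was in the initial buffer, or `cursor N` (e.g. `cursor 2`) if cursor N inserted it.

After op 1 (delete): buffer="txwopfw" (len 7), cursors c1@1 c2@1 c3@3, authorship .......
After op 2 (insert('l')): buffer="tllxwlopfw" (len 10), cursors c1@3 c2@3 c3@6, authorship .12..3....
After op 3 (insert('q')): buffer="tllqqxwlqopfw" (len 13), cursors c1@5 c2@5 c3@9, authorship .1212..33....
After op 4 (delete): buffer="tllxwlopfw" (len 10), cursors c1@3 c2@3 c3@6, authorship .12..3....
After op 5 (delete): buffer="txwopfw" (len 7), cursors c1@1 c2@1 c3@3, authorship .......
After op 6 (move_left): buffer="txwopfw" (len 7), cursors c1@0 c2@0 c3@2, authorship .......
After op 7 (insert('n')): buffer="nntxnwopfw" (len 10), cursors c1@2 c2@2 c3@5, authorship 12..3.....
Authorship (.=original, N=cursor N): 1 2 . . 3 . . . . .
Index 0: author = 1

Answer: cursor 1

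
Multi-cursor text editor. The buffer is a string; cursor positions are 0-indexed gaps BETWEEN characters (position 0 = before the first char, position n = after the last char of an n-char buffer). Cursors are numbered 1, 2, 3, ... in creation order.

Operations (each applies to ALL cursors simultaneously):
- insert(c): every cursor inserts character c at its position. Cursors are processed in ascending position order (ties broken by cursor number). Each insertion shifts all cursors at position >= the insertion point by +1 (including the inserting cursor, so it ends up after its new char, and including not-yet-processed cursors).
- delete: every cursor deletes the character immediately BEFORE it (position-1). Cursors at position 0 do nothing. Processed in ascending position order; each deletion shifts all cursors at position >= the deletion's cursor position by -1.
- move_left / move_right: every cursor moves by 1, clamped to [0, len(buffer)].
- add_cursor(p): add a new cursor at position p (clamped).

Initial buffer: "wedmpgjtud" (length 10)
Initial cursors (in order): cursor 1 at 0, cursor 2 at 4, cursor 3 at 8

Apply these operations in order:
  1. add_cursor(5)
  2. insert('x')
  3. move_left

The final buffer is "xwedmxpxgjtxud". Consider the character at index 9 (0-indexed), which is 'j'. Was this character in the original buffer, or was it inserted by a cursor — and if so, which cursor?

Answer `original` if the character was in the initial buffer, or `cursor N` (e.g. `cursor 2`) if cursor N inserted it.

Answer: original

Derivation:
After op 1 (add_cursor(5)): buffer="wedmpgjtud" (len 10), cursors c1@0 c2@4 c4@5 c3@8, authorship ..........
After op 2 (insert('x')): buffer="xwedmxpxgjtxud" (len 14), cursors c1@1 c2@6 c4@8 c3@12, authorship 1....2.4...3..
After op 3 (move_left): buffer="xwedmxpxgjtxud" (len 14), cursors c1@0 c2@5 c4@7 c3@11, authorship 1....2.4...3..
Authorship (.=original, N=cursor N): 1 . . . . 2 . 4 . . . 3 . .
Index 9: author = original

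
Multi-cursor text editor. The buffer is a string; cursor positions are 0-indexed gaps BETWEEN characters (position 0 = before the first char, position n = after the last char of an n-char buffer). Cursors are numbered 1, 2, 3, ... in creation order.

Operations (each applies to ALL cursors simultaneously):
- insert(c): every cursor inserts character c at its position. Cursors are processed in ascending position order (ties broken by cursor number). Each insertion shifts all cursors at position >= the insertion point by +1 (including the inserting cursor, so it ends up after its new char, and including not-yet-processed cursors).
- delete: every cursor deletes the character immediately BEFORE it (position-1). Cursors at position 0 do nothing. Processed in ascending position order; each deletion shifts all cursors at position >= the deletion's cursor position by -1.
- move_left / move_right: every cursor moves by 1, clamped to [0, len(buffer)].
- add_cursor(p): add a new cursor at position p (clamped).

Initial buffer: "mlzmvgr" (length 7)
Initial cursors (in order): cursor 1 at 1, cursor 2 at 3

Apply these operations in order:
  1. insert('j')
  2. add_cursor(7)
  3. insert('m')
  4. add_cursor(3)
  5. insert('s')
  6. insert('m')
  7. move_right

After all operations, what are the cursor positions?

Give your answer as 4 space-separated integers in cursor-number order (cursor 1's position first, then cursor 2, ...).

Answer: 8 14 19 8

Derivation:
After op 1 (insert('j')): buffer="mjlzjmvgr" (len 9), cursors c1@2 c2@5, authorship .1..2....
After op 2 (add_cursor(7)): buffer="mjlzjmvgr" (len 9), cursors c1@2 c2@5 c3@7, authorship .1..2....
After op 3 (insert('m')): buffer="mjmlzjmmvmgr" (len 12), cursors c1@3 c2@7 c3@10, authorship .11..22..3..
After op 4 (add_cursor(3)): buffer="mjmlzjmmvmgr" (len 12), cursors c1@3 c4@3 c2@7 c3@10, authorship .11..22..3..
After op 5 (insert('s')): buffer="mjmsslzjmsmvmsgr" (len 16), cursors c1@5 c4@5 c2@10 c3@14, authorship .1114..222..33..
After op 6 (insert('m')): buffer="mjmssmmlzjmsmmvmsmgr" (len 20), cursors c1@7 c4@7 c2@13 c3@18, authorship .111414..2222..333..
After op 7 (move_right): buffer="mjmssmmlzjmsmmvmsmgr" (len 20), cursors c1@8 c4@8 c2@14 c3@19, authorship .111414..2222..333..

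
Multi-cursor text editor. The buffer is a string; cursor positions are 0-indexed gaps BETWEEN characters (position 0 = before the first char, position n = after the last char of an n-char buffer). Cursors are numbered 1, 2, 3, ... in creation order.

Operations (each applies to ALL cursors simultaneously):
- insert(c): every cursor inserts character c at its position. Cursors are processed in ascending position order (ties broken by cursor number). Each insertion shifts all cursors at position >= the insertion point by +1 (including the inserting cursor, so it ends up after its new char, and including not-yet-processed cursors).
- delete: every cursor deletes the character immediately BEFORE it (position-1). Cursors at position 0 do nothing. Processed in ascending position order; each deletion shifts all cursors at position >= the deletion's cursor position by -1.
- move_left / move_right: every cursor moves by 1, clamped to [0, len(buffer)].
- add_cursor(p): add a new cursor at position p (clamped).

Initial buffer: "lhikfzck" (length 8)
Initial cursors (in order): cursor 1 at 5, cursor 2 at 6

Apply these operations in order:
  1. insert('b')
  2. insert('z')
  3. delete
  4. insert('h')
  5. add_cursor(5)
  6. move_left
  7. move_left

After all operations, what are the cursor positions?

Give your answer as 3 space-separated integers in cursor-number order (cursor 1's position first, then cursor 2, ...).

After op 1 (insert('b')): buffer="lhikfbzbck" (len 10), cursors c1@6 c2@8, authorship .....1.2..
After op 2 (insert('z')): buffer="lhikfbzzbzck" (len 12), cursors c1@7 c2@10, authorship .....11.22..
After op 3 (delete): buffer="lhikfbzbck" (len 10), cursors c1@6 c2@8, authorship .....1.2..
After op 4 (insert('h')): buffer="lhikfbhzbhck" (len 12), cursors c1@7 c2@10, authorship .....11.22..
After op 5 (add_cursor(5)): buffer="lhikfbhzbhck" (len 12), cursors c3@5 c1@7 c2@10, authorship .....11.22..
After op 6 (move_left): buffer="lhikfbhzbhck" (len 12), cursors c3@4 c1@6 c2@9, authorship .....11.22..
After op 7 (move_left): buffer="lhikfbhzbhck" (len 12), cursors c3@3 c1@5 c2@8, authorship .....11.22..

Answer: 5 8 3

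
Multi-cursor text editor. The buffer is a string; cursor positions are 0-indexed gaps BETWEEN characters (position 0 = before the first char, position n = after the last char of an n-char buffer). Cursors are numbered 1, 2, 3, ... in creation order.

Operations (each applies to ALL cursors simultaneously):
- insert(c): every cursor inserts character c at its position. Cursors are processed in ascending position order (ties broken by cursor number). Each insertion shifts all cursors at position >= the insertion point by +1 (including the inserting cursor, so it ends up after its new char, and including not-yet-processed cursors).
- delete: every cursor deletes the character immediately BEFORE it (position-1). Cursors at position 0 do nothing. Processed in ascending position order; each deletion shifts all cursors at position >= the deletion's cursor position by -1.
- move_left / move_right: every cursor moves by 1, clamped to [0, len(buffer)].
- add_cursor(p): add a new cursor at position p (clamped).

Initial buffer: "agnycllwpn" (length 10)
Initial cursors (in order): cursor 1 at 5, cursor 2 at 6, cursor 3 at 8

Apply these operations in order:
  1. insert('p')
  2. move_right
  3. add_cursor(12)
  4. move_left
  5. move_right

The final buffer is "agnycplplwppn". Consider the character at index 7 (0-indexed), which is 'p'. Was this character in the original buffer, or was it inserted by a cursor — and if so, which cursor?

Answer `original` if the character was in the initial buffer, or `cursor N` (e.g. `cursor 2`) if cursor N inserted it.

Answer: cursor 2

Derivation:
After op 1 (insert('p')): buffer="agnycplplwppn" (len 13), cursors c1@6 c2@8 c3@11, authorship .....1.2..3..
After op 2 (move_right): buffer="agnycplplwppn" (len 13), cursors c1@7 c2@9 c3@12, authorship .....1.2..3..
After op 3 (add_cursor(12)): buffer="agnycplplwppn" (len 13), cursors c1@7 c2@9 c3@12 c4@12, authorship .....1.2..3..
After op 4 (move_left): buffer="agnycplplwppn" (len 13), cursors c1@6 c2@8 c3@11 c4@11, authorship .....1.2..3..
After op 5 (move_right): buffer="agnycplplwppn" (len 13), cursors c1@7 c2@9 c3@12 c4@12, authorship .....1.2..3..
Authorship (.=original, N=cursor N): . . . . . 1 . 2 . . 3 . .
Index 7: author = 2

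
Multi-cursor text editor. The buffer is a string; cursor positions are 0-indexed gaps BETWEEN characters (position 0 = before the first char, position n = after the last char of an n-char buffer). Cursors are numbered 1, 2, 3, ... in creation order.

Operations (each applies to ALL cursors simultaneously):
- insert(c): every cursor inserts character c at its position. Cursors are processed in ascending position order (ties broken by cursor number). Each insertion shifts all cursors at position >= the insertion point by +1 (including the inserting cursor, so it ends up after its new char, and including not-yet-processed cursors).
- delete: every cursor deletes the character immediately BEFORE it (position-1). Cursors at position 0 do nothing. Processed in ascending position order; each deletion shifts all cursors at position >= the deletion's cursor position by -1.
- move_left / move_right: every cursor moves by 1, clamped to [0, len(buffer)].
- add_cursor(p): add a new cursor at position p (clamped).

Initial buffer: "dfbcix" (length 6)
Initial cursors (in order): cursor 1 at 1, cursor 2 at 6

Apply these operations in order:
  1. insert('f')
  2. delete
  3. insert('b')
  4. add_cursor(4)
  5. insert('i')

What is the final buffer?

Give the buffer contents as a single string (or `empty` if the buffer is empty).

Answer: dbifbicixbi

Derivation:
After op 1 (insert('f')): buffer="dffbcixf" (len 8), cursors c1@2 c2@8, authorship .1.....2
After op 2 (delete): buffer="dfbcix" (len 6), cursors c1@1 c2@6, authorship ......
After op 3 (insert('b')): buffer="dbfbcixb" (len 8), cursors c1@2 c2@8, authorship .1.....2
After op 4 (add_cursor(4)): buffer="dbfbcixb" (len 8), cursors c1@2 c3@4 c2@8, authorship .1.....2
After op 5 (insert('i')): buffer="dbifbicixbi" (len 11), cursors c1@3 c3@6 c2@11, authorship .11..3...22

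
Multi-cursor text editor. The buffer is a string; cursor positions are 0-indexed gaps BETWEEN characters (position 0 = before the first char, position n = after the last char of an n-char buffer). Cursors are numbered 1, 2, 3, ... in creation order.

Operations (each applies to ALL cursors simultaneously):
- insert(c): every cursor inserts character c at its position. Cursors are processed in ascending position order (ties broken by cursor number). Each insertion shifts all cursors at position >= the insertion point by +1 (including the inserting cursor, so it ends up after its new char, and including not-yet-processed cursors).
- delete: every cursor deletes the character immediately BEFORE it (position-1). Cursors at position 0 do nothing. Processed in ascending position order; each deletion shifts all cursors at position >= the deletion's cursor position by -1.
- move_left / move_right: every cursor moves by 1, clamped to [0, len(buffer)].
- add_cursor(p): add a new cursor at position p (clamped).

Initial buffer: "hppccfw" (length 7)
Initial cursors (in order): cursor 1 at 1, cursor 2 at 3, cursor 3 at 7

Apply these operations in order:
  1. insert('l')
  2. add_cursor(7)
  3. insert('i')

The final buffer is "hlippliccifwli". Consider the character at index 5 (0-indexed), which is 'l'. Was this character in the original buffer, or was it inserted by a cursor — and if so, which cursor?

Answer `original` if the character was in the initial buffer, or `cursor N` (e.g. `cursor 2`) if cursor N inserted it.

After op 1 (insert('l')): buffer="hlpplccfwl" (len 10), cursors c1@2 c2@5 c3@10, authorship .1..2....3
After op 2 (add_cursor(7)): buffer="hlpplccfwl" (len 10), cursors c1@2 c2@5 c4@7 c3@10, authorship .1..2....3
After op 3 (insert('i')): buffer="hlippliccifwli" (len 14), cursors c1@3 c2@7 c4@10 c3@14, authorship .11..22..4..33
Authorship (.=original, N=cursor N): . 1 1 . . 2 2 . . 4 . . 3 3
Index 5: author = 2

Answer: cursor 2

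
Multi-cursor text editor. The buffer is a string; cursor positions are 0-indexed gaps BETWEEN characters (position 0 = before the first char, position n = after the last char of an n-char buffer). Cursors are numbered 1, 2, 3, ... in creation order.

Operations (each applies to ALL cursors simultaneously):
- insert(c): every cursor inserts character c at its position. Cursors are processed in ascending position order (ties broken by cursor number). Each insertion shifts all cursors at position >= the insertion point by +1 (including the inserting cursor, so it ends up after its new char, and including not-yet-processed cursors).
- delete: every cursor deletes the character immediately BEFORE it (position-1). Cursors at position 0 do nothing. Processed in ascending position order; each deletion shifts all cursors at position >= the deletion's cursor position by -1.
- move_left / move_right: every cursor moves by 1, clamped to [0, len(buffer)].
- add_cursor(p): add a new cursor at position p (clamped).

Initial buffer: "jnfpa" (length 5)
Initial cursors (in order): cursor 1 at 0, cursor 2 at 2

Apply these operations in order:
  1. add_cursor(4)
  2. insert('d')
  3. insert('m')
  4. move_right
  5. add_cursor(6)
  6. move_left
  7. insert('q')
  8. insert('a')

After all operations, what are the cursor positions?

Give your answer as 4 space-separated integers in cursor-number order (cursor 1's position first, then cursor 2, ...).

After op 1 (add_cursor(4)): buffer="jnfpa" (len 5), cursors c1@0 c2@2 c3@4, authorship .....
After op 2 (insert('d')): buffer="djndfpda" (len 8), cursors c1@1 c2@4 c3@7, authorship 1..2..3.
After op 3 (insert('m')): buffer="dmjndmfpdma" (len 11), cursors c1@2 c2@6 c3@10, authorship 11..22..33.
After op 4 (move_right): buffer="dmjndmfpdma" (len 11), cursors c1@3 c2@7 c3@11, authorship 11..22..33.
After op 5 (add_cursor(6)): buffer="dmjndmfpdma" (len 11), cursors c1@3 c4@6 c2@7 c3@11, authorship 11..22..33.
After op 6 (move_left): buffer="dmjndmfpdma" (len 11), cursors c1@2 c4@5 c2@6 c3@10, authorship 11..22..33.
After op 7 (insert('q')): buffer="dmqjndqmqfpdmqa" (len 15), cursors c1@3 c4@7 c2@9 c3@14, authorship 111..2422..333.
After op 8 (insert('a')): buffer="dmqajndqamqafpdmqaa" (len 19), cursors c1@4 c4@9 c2@12 c3@18, authorship 1111..244222..3333.

Answer: 4 12 18 9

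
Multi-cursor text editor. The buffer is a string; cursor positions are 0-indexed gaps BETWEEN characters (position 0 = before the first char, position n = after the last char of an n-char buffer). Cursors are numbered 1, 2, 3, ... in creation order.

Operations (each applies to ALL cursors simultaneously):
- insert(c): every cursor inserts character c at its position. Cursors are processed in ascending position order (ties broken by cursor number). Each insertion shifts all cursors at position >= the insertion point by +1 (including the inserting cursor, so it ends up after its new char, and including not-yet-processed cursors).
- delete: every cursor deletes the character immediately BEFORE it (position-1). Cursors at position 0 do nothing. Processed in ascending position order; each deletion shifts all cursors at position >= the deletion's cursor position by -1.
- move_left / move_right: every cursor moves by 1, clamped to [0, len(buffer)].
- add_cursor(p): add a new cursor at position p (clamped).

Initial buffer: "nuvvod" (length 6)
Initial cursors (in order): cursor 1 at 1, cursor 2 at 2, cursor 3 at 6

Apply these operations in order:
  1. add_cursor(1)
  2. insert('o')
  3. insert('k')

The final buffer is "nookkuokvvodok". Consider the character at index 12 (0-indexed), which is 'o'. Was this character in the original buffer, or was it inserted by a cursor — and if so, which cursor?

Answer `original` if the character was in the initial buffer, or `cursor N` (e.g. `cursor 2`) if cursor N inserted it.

Answer: cursor 3

Derivation:
After op 1 (add_cursor(1)): buffer="nuvvod" (len 6), cursors c1@1 c4@1 c2@2 c3@6, authorship ......
After op 2 (insert('o')): buffer="noouovvodo" (len 10), cursors c1@3 c4@3 c2@5 c3@10, authorship .14.2....3
After op 3 (insert('k')): buffer="nookkuokvvodok" (len 14), cursors c1@5 c4@5 c2@8 c3@14, authorship .1414.22....33
Authorship (.=original, N=cursor N): . 1 4 1 4 . 2 2 . . . . 3 3
Index 12: author = 3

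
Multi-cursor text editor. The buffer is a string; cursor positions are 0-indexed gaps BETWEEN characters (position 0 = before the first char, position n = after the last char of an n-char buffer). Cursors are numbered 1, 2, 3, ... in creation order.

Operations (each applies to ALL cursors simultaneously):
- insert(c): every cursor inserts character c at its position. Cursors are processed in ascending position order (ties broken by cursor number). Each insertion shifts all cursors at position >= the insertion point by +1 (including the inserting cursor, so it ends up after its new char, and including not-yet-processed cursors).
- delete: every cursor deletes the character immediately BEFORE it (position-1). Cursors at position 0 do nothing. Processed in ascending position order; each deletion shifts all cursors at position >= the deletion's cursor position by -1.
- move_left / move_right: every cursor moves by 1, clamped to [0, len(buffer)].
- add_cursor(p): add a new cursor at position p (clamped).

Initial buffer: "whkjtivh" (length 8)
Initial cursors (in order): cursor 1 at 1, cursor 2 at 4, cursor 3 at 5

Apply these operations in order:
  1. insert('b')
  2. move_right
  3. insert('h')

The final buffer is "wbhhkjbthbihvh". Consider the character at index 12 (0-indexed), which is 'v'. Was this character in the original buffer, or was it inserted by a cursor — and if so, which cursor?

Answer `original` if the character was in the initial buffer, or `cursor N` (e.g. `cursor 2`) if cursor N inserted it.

After op 1 (insert('b')): buffer="wbhkjbtbivh" (len 11), cursors c1@2 c2@6 c3@8, authorship .1...2.3...
After op 2 (move_right): buffer="wbhkjbtbivh" (len 11), cursors c1@3 c2@7 c3@9, authorship .1...2.3...
After op 3 (insert('h')): buffer="wbhhkjbthbihvh" (len 14), cursors c1@4 c2@9 c3@12, authorship .1.1..2.23.3..
Authorship (.=original, N=cursor N): . 1 . 1 . . 2 . 2 3 . 3 . .
Index 12: author = original

Answer: original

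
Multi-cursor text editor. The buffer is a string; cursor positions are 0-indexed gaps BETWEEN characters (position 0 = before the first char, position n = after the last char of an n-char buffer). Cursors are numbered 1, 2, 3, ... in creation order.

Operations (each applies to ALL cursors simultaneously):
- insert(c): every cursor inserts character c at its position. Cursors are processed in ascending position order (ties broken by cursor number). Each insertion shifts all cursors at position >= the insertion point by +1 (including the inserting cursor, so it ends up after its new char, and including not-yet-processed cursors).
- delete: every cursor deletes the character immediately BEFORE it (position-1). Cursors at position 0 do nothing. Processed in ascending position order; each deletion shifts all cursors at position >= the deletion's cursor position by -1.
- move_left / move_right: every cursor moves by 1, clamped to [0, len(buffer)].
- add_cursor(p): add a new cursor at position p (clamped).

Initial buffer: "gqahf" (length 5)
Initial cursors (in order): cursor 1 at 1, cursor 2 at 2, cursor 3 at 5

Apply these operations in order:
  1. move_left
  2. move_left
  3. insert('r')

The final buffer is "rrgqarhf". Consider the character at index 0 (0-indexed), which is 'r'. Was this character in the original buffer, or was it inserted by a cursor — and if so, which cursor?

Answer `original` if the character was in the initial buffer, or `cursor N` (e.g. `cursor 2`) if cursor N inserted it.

Answer: cursor 1

Derivation:
After op 1 (move_left): buffer="gqahf" (len 5), cursors c1@0 c2@1 c3@4, authorship .....
After op 2 (move_left): buffer="gqahf" (len 5), cursors c1@0 c2@0 c3@3, authorship .....
After op 3 (insert('r')): buffer="rrgqarhf" (len 8), cursors c1@2 c2@2 c3@6, authorship 12...3..
Authorship (.=original, N=cursor N): 1 2 . . . 3 . .
Index 0: author = 1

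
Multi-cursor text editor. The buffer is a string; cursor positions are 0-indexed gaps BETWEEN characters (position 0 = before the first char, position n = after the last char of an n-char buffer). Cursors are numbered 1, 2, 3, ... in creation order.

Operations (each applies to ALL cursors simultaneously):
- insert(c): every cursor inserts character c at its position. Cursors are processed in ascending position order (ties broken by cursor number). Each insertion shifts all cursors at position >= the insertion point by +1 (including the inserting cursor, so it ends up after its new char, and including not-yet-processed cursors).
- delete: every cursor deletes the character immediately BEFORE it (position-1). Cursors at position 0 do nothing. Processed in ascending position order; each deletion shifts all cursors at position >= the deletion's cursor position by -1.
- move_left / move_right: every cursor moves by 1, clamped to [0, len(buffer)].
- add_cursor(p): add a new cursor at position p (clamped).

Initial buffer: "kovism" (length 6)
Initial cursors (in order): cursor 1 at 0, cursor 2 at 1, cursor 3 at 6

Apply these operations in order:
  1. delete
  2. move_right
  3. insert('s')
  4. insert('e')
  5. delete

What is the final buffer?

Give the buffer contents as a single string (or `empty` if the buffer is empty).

After op 1 (delete): buffer="ovis" (len 4), cursors c1@0 c2@0 c3@4, authorship ....
After op 2 (move_right): buffer="ovis" (len 4), cursors c1@1 c2@1 c3@4, authorship ....
After op 3 (insert('s')): buffer="ossviss" (len 7), cursors c1@3 c2@3 c3@7, authorship .12...3
After op 4 (insert('e')): buffer="osseevisse" (len 10), cursors c1@5 c2@5 c3@10, authorship .1212...33
After op 5 (delete): buffer="ossviss" (len 7), cursors c1@3 c2@3 c3@7, authorship .12...3

Answer: ossviss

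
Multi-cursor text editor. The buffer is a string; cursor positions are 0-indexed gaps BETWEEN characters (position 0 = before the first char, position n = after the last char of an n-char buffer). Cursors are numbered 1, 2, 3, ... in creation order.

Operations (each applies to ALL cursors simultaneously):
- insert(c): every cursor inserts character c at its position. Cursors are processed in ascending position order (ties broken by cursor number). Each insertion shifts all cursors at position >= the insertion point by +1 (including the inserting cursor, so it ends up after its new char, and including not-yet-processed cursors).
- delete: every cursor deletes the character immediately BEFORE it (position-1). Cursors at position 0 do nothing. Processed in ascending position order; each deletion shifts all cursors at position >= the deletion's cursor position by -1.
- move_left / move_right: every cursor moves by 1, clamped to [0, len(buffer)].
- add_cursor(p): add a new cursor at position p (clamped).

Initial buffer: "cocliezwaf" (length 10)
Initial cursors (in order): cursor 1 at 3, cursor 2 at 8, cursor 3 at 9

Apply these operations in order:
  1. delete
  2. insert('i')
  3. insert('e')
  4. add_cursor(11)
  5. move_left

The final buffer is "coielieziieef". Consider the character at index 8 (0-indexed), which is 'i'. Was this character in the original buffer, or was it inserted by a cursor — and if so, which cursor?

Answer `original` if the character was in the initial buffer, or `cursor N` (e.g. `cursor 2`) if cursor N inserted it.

Answer: cursor 2

Derivation:
After op 1 (delete): buffer="coliezf" (len 7), cursors c1@2 c2@6 c3@6, authorship .......
After op 2 (insert('i')): buffer="coilieziif" (len 10), cursors c1@3 c2@9 c3@9, authorship ..1....23.
After op 3 (insert('e')): buffer="coielieziieef" (len 13), cursors c1@4 c2@12 c3@12, authorship ..11....2323.
After op 4 (add_cursor(11)): buffer="coielieziieef" (len 13), cursors c1@4 c4@11 c2@12 c3@12, authorship ..11....2323.
After op 5 (move_left): buffer="coielieziieef" (len 13), cursors c1@3 c4@10 c2@11 c3@11, authorship ..11....2323.
Authorship (.=original, N=cursor N): . . 1 1 . . . . 2 3 2 3 .
Index 8: author = 2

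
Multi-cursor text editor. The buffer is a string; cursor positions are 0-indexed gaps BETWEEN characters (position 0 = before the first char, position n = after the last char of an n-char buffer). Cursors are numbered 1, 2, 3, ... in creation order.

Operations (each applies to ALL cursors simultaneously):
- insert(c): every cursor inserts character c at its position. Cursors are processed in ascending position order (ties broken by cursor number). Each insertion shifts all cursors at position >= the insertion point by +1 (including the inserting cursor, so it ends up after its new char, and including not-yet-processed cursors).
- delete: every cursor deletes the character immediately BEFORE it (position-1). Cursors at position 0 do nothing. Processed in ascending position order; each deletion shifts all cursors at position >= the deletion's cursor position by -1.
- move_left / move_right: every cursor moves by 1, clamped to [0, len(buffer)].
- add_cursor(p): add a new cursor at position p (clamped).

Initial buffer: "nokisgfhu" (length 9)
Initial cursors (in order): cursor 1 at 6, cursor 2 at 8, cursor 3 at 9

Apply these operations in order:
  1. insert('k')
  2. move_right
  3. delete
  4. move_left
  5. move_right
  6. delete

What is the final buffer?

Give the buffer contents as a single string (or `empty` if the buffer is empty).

Answer: nokisg

Derivation:
After op 1 (insert('k')): buffer="nokisgkfhkuk" (len 12), cursors c1@7 c2@10 c3@12, authorship ......1..2.3
After op 2 (move_right): buffer="nokisgkfhkuk" (len 12), cursors c1@8 c2@11 c3@12, authorship ......1..2.3
After op 3 (delete): buffer="nokisgkhk" (len 9), cursors c1@7 c2@9 c3@9, authorship ......1.2
After op 4 (move_left): buffer="nokisgkhk" (len 9), cursors c1@6 c2@8 c3@8, authorship ......1.2
After op 5 (move_right): buffer="nokisgkhk" (len 9), cursors c1@7 c2@9 c3@9, authorship ......1.2
After op 6 (delete): buffer="nokisg" (len 6), cursors c1@6 c2@6 c3@6, authorship ......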